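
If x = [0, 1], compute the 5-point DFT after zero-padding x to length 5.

Original 2-point DFT: [1, -1]
Zero-padded 5-point DFT provides frequency interpolation.

DFT_5([x, 0, ...]) = [1, 0.3090-0.9511i, -0.8090-0.5878i, -0.8090+0.5878i, 0.3090+0.9511i]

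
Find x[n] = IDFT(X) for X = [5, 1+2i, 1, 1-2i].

x[n] = (1/4) Σ(k=0 to 3) X[k] · e^(2πikn/4)

Computing each x[n]:
x[0] = 2
x[1] = 0
x[2] = 1
x[3] = 2

x = [2, 0, 1, 2]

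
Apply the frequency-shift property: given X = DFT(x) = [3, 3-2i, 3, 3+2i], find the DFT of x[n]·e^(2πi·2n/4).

Modulation property: DFT(ω_4^(-2n)·x[n]) = X[(k-2) mod 4], so circularly shift X by 2 positions.

X[k-2] = [3, 3+2i, 3, 3-2i]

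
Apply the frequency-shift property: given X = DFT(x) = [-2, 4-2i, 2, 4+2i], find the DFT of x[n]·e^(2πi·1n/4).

Modulation property: DFT(ω_4^(-1n)·x[n]) = X[(k-1) mod 4], so circularly shift X by 1 positions.

X[k-1] = [4+2i, -2, 4-2i, 2]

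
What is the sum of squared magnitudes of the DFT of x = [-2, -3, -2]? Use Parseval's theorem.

Parseval: Σ|x[n]|² = (1/N)Σ|X[k]|², so Σ|X[k]|² = N·Σ|x[n]|² = 3·17.0000

Σ|X[k]|² = N·Σ|x[n]|² = 3·17.0000 = 51.0000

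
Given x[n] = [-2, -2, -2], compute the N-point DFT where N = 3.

X[k] = Σ(n=0 to 2) x[n] · ω_3^(nk)
where ω_3 = e^(-2πi/3)

Computing each X[k]:
X[0] = -6
X[1] = 0
X[2] = 0

X = [-6, 0, 0]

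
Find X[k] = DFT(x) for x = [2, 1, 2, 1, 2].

X[k] = Σ(n=0 to 4) x[n] · ω_5^(nk)
where ω_5 = e^(-2πi/5)

Computing each X[k]:
X[0] = 8
X[1] = 0.5000+0.3633i
X[2] = 0.5000+1.5388i
X[3] = 0.5000-1.5388i
X[4] = 0.5000-0.3633i

X = [8, 0.5000+0.3633i, 0.5000+1.5388i, 0.5000-1.5388i, 0.5000-0.3633i]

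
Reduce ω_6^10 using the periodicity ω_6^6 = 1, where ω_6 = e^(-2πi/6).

Since ω_6^6 = 1, powers reduce modulo 6.
10 mod 6 = 4
So ω_6^10 = ω_6^4 = e^(-2πi·4/6)

ω_6^10 = ω_6^4 = -0.5000+0.8660i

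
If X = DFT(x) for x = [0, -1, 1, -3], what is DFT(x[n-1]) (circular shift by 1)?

Time shift by 1: X_shifted[k] = ω_4^(1k) · X[k]
Shifted x = [-3, 0, -1, 1]

DFT(x[n-1]) = [-3, -2+1i, -5, -2-1i]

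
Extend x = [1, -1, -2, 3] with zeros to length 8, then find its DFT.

Original 4-point DFT: [1, 3+4i, -3, 3-4i]
Zero-padded 8-point DFT provides frequency interpolation.

DFT_8([x, 0, ...]) = [1, -1.8284+0.5858i, 3+4i, 3.8284-3.4142i, -3, 3.8284+3.4142i, 3-4i, -1.8284-0.5858i]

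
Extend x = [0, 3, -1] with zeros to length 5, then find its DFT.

Original 3-point DFT: [2, -1.0000-3.4641i, -1.0000+3.4641i]
Zero-padded 5-point DFT provides frequency interpolation.

DFT_5([x, 0, ...]) = [2, 1.7361-2.2654i, -2.7361-2.7144i, -2.7361+2.7144i, 1.7361+2.2654i]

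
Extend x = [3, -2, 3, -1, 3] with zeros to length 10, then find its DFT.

Original 5-point DFT: [6, 1.6910+2.4041i, 2.8090+6.7432i, 2.8090-6.7432i, 1.6910-2.4041i]
Zero-padded 10-point DFT provides frequency interpolation.

DFT_10([x, 0, ...]) = [6, 0.1910-2.4899i, 1.6910+2.4041i, 1.3090+0.2245i, 2.8090+6.7432i, 12, 2.8090-6.7432i, 1.3090-0.2245i, 1.6910-2.4041i, 0.1910+2.4899i]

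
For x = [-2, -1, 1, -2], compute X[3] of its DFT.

X[3] = Σ(n=0 to 3) x[n] · ω_4^(3n) where ω_4 = e^(-2πi/4)
= (-2)·ω_4^0 + (-1)·ω_4^3 + (1)·ω_4^6 + (-2)·ω_4^9

X[3] = -3+1i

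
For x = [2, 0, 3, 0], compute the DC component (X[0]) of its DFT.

X[0] = Σ(n=0 to 3) x[n] · ω_4^0 = Σ x[n]
= (2) + (0) + (3) + (0)

X[0] = 5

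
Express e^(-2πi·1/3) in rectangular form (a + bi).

ω_3^1 = e^(-2πi·1/3)
= cos(-2π·1/3) + i·sin(-2π·1/3)
= cos(-2π/3) + i·sin(-2π/3)

ω_3^1 = cos(-2π/3) + i·sin(-2π/3) = -0.5000-0.8660i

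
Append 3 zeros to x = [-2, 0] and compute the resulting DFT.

Original 2-point DFT: [-2, -2]
Zero-padded 5-point DFT provides frequency interpolation.

DFT_5([x, 0, ...]) = [-2, -2, -2, -2, -2]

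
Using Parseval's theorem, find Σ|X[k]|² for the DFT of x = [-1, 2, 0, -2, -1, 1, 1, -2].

Parseval: Σ|x[n]|² = (1/N)Σ|X[k]|², so Σ|X[k]|² = N·Σ|x[n]|² = 8·16.0000

Σ|X[k]|² = N·Σ|x[n]|² = 8·16.0000 = 128.0000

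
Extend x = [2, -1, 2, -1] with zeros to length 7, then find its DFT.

Original 4-point DFT: [2, 0, 6, 0]
Zero-padded 7-point DFT provides frequency interpolation.

DFT_7([x, 0, ...]) = [2, 1.8324-0.7341i, -0.2029+1.0609i, 4.3705+2.9725i, 4.3705-2.9725i, -0.2029-1.0609i, 1.8324+0.7341i]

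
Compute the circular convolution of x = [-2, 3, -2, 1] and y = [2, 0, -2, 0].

(x ⊛ y)[n] = Σ(m=0 to 3) x[m] · y[(n-m) mod 4]

Computing each output sample:
(x ⊛ y)[0] = 0
(x ⊛ y)[1] = 4
(x ⊛ y)[2] = 0
(x ⊛ y)[3] = -4

x ⊛ y = [0, 4, 0, -4]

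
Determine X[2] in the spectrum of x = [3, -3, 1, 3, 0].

X[2] = Σ(n=0 to 4) x[n] · ω_5^(2n) where ω_5 = e^(-2πi/5)
= (3)·ω_5^0 + (-3)·ω_5^2 + (1)·ω_5^4 + (3)·ω_5^6 + (0)·ω_5^8

X[2] = 6.6631-0.1388i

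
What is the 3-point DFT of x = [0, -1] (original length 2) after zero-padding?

Original 2-point DFT: [-1, 1]
Zero-padded 3-point DFT provides frequency interpolation.

DFT_3([x, 0, ...]) = [-1, 0.5000+0.8660i, 0.5000-0.8660i]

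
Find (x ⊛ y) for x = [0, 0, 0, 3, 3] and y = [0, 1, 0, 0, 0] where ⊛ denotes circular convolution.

(x ⊛ y)[n] = Σ(m=0 to 4) x[m] · y[(n-m) mod 5]

Computing each output sample:
(x ⊛ y)[0] = 3
(x ⊛ y)[1] = 0
(x ⊛ y)[2] = 0
(x ⊛ y)[3] = 0
(x ⊛ y)[4] = 3

x ⊛ y = [3, 0, 0, 0, 3]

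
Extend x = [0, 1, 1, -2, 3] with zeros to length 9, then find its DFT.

Original 5-point DFT: [3, 2.0451+0.1388i, -3.5451+4.0287i, -3.5451-4.0287i, 2.0451-0.1388i]
Zero-padded 9-point DFT provides frequency interpolation.

DFT_9([x, 0, ...]) = [3, -0.8794-0.9216i, 2.5321-1.1305i, -4.5000-2.5981i, 1.3473+4.9872i, 1.3473-4.9872i, -4.5000+2.5981i, 2.5321+1.1305i, -0.8794+0.9216i]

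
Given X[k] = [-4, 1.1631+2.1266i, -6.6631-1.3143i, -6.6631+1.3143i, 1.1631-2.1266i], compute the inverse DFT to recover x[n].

x[n] = (1/5) Σ(k=0 to 4) X[k] · e^(2πikn/5)

Computing each x[n]:
x[0] = -3
x[1] = 1
x[2] = -3
x[3] = -1
x[4] = 2

x = [-3, 1, -3, -1, 2]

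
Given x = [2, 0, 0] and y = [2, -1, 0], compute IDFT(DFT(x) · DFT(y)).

(x ⊛ y)[n] = Σ(m=0 to 2) x[m] · y[(n-m) mod 3]

Computing each output sample:
(x ⊛ y)[0] = 4
(x ⊛ y)[1] = -2
(x ⊛ y)[2] = 0

x ⊛ y = [4, -2, 0]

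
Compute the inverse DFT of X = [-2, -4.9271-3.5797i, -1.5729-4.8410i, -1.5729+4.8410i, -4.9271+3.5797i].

x[n] = (1/5) Σ(k=0 to 4) X[k] · e^(2πikn/5)

Computing each x[n]:
x[0] = -3
x[1] = 2
x[2] = 0
x[3] = 2
x[4] = -3

x = [-3, 2, 0, 2, -3]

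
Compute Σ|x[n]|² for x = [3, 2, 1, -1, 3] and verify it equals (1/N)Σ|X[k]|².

Time domain:
Σ|x[n]|² = |3|² + |2|² + |1|² + |-1|² + |3|² = 24.0000

Frequency domain:
(1/5)Σ|X[k]|² = (1/5)(|8|² + |4.5451-0.2245i|² + |-1.0451+2.4899i|² + |-1.0451-2.4899i|² + |4.5451+0.2245i|²) = (1/5)·120.0000 = 24.0000

Both sides agree, confirming Parseval's theorem.

Σ|x[n]|² = (1/N)Σ|X[k]|² = 24.0000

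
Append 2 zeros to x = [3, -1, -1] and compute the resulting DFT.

Original 3-point DFT: [1, 4, 4]
Zero-padded 5-point DFT provides frequency interpolation.

DFT_5([x, 0, ...]) = [1, 3.5000+1.5388i, 3.5000-0.3633i, 3.5000+0.3633i, 3.5000-1.5388i]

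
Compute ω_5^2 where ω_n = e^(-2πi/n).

ω_5^2 = e^(-2πi·2/5)
= cos(-2π·2/5) + i·sin(-2π·2/5)
= cos(-4π/5) + i·sin(-4π/5)

ω_5^2 = cos(-4π/5) + i·sin(-4π/5) = -0.8090-0.5878i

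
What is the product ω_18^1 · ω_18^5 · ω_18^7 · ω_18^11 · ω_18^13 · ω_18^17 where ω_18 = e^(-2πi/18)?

The primitive 18th roots of unity are ω_18^k for k coprime to 18: k ∈ {1, 5, 7, 11, 13, 17}
Their product equals the constant term of the cyclotomic polynomial Φ_18(x) up to sign.
For n ≥ 3, the product of all primitive nth roots of unity is 1. (For n=1 it is 1; for n=2 it is -1.)

1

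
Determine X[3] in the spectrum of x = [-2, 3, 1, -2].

X[3] = Σ(n=0 to 3) x[n] · ω_4^(3n) where ω_4 = e^(-2πi/4)
= (-2)·ω_4^0 + (3)·ω_4^3 + (1)·ω_4^6 + (-2)·ω_4^9

X[3] = -3+5i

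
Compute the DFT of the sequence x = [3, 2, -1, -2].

X[k] = Σ(n=0 to 3) x[n] · ω_4^(nk)
where ω_4 = e^(-2πi/4)

Computing each X[k]:
X[0] = 2
X[1] = 4-4i
X[2] = 2
X[3] = 4+4i

X = [2, 4-4i, 2, 4+4i]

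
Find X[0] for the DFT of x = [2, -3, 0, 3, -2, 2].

X[0] = Σ(n=0 to 5) x[n] · ω_6^0 = Σ x[n]
= (2) + (-3) + (0) + (3) + (-2) + (2)

X[0] = 2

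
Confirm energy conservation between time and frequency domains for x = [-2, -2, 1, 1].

Time domain:
Σ|x[n]|² = |-2|² + |-2|² + |1|² + |1|² = 10.0000

Frequency domain:
(1/4)Σ|X[k]|² = (1/4)(|-2|² + |-3+3i|² + |0|² + |-3-3i|²) = (1/4)·40.0000 = 10.0000

Both sides agree, confirming Parseval's theorem.

Σ|x[n]|² = (1/N)Σ|X[k]|² = 10.0000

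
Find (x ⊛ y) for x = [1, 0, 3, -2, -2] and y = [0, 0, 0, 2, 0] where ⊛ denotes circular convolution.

(x ⊛ y)[n] = Σ(m=0 to 4) x[m] · y[(n-m) mod 5]

Computing each output sample:
(x ⊛ y)[0] = 6
(x ⊛ y)[1] = -4
(x ⊛ y)[2] = -4
(x ⊛ y)[3] = 2
(x ⊛ y)[4] = 0

x ⊛ y = [6, -4, -4, 2, 0]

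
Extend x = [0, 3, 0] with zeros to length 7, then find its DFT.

Original 3-point DFT: [3, -1.5000-2.5981i, -1.5000+2.5981i]
Zero-padded 7-point DFT provides frequency interpolation.

DFT_7([x, 0, ...]) = [3, 1.8705-2.3455i, -0.6676-2.9248i, -2.7029-1.3017i, -2.7029+1.3017i, -0.6676+2.9248i, 1.8705+2.3455i]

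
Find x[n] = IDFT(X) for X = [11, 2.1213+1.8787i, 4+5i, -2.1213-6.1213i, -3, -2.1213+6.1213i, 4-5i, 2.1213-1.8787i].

x[n] = (1/8) Σ(k=0 to 7) X[k] · e^(2πikn/8)

Computing each x[n]:
x[0] = 2
x[1] = 2
x[2] = -2
x[3] = 3
x[4] = 2
x[5] = -1
x[6] = 2
x[7] = 3

x = [2, 2, -2, 3, 2, -1, 2, 3]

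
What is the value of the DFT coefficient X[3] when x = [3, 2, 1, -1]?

X[3] = Σ(n=0 to 3) x[n] · ω_4^(3n) where ω_4 = e^(-2πi/4)
= (3)·ω_4^0 + (2)·ω_4^3 + (1)·ω_4^6 + (-1)·ω_4^9

X[3] = 2+3i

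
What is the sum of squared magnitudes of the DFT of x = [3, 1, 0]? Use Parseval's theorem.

Parseval: Σ|x[n]|² = (1/N)Σ|X[k]|², so Σ|X[k]|² = N·Σ|x[n]|² = 3·10.0000

Σ|X[k]|² = N·Σ|x[n]|² = 3·10.0000 = 30.0000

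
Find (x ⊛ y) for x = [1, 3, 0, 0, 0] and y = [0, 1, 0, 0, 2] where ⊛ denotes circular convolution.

(x ⊛ y)[n] = Σ(m=0 to 4) x[m] · y[(n-m) mod 5]

Computing each output sample:
(x ⊛ y)[0] = 6
(x ⊛ y)[1] = 1
(x ⊛ y)[2] = 3
(x ⊛ y)[3] = 0
(x ⊛ y)[4] = 2

x ⊛ y = [6, 1, 3, 0, 2]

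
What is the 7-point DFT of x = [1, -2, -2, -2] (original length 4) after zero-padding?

Original 4-point DFT: [-5, 3, 3, 3]
Zero-padded 7-point DFT provides frequency interpolation.

DFT_7([x, 0, ...]) = [-5, 2.0000+4.3813i, 2.0000-0.4816i, 2.0000+1.2540i, 2.0000-1.2540i, 2.0000+0.4816i, 2.0000-4.3813i]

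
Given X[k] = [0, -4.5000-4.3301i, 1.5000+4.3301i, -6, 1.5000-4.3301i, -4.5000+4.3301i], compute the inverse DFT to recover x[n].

x[n] = (1/6) Σ(k=0 to 5) X[k] · e^(2πikn/6)

Computing each x[n]:
x[0] = -2
x[1] = 0
x[2] = 2
x[3] = 3
x[4] = -3
x[5] = 0

x = [-2, 0, 2, 3, -3, 0]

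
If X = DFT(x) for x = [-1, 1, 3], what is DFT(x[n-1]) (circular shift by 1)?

Time shift by 1: X_shifted[k] = ω_3^(1k) · X[k]
Shifted x = [3, -1, 1]

DFT(x[n-1]) = [3, 3.0000+1.7321i, 3.0000-1.7321i]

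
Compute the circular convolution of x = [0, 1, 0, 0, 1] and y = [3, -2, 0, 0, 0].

(x ⊛ y)[n] = Σ(m=0 to 4) x[m] · y[(n-m) mod 5]

Computing each output sample:
(x ⊛ y)[0] = -2
(x ⊛ y)[1] = 3
(x ⊛ y)[2] = -2
(x ⊛ y)[3] = 0
(x ⊛ y)[4] = 3

x ⊛ y = [-2, 3, -2, 0, 3]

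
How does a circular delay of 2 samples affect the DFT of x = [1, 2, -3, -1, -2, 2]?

Time shift by 2: X_shifted[k] = ω_6^(2k) · X[k]
Shifted x = [-2, 2, 1, 2, -3, -1]

DFT(x[n-2]) = [-1, -2.5000-6.0622i, 0.5000+0.8660i, -7, 0.5000-0.8660i, -2.5000+6.0622i]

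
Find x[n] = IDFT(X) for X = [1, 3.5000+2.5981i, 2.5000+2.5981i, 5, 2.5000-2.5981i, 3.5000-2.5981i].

x[n] = (1/6) Σ(k=0 to 5) X[k] · e^(2πikn/6)

Computing each x[n]:
x[0] = 3
x[1] = -2
x[2] = 0
x[3] = -1
x[4] = 0
x[5] = 1

x = [3, -2, 0, -1, 0, 1]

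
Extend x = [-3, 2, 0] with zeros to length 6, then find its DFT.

Original 3-point DFT: [-1, -4.0000-1.7321i, -4.0000+1.7321i]
Zero-padded 6-point DFT provides frequency interpolation.

DFT_6([x, 0, ...]) = [-1, -2.0000-1.7321i, -4.0000-1.7321i, -5, -4.0000+1.7321i, -2.0000+1.7321i]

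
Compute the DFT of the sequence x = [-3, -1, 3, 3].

X[k] = Σ(n=0 to 3) x[n] · ω_4^(nk)
where ω_4 = e^(-2πi/4)

Computing each X[k]:
X[0] = 2
X[1] = -6+4i
X[2] = -2
X[3] = -6-4i

X = [2, -6+4i, -2, -6-4i]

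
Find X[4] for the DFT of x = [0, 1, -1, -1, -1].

X[4] = Σ(n=0 to 4) x[n] · ω_5^(4n) where ω_5 = e^(-2πi/5)
= (0)·ω_5^0 + (1)·ω_5^4 + (-1)·ω_5^8 + (-1)·ω_5^12 + (-1)·ω_5^16

X[4] = 1.6180+1.9021i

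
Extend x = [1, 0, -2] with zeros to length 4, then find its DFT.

Original 3-point DFT: [-1, 2.0000-1.7321i, 2.0000+1.7321i]
Zero-padded 4-point DFT provides frequency interpolation.

DFT_4([x, 0, ...]) = [-1, 3, -1, 3]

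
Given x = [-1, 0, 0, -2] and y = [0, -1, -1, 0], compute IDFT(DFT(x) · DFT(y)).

(x ⊛ y)[n] = Σ(m=0 to 3) x[m] · y[(n-m) mod 4]

Computing each output sample:
(x ⊛ y)[0] = 2
(x ⊛ y)[1] = 3
(x ⊛ y)[2] = 1
(x ⊛ y)[3] = 0

x ⊛ y = [2, 3, 1, 0]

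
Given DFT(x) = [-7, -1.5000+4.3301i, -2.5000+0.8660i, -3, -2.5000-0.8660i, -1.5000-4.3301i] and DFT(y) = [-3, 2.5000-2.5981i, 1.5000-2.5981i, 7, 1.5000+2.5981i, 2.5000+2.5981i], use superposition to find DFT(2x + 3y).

By linearity: DFT(2x + 3y) = 2·DFT(x) + 3·DFT(y)
= 2·[-7, -1.5000+4.3301i, -2.5000+0.8660i, -3, -2.5000-0.8660i, -1.5000-4.3301i] + 3·[-3, 2.5000-2.5981i, 1.5000-2.5981i, 7, 1.5000+2.5981i, 2.5000+2.5981i]

Computing element-wise:
Z[0] = 2·(-7) + 3·(-3) = -23
Z[1] = 2·(-1.5000+4.3301i) + 3·(2.5000-2.5981i) = 4.5000+0.8659i
Z[2] = 2·(-2.5000+0.8660i) + 3·(1.5000-2.5981i) = -0.5000-6.0623i
Z[3] = 2·(-3) + 3·(7) = 15
Z[4] = 2·(-2.5000-0.8660i) + 3·(1.5000+2.5981i) = -0.5000+6.0623i
Z[5] = 2·(-1.5000-4.3301i) + 3·(2.5000+2.5981i) = 4.5000-0.8659i

DFT(2x + 3y) = 2·X + 3·Y = [-23, 4.5000+0.8659i, -0.5000-6.0623i, 15, -0.5000+6.0623i, 4.5000-0.8659i]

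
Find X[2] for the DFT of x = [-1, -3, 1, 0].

X[2] = Σ(n=0 to 3) x[n] · ω_4^(2n) where ω_4 = e^(-2πi/4)
= (-1)·ω_4^0 + (-3)·ω_4^2 + (1)·ω_4^4 + (0)·ω_4^6

X[2] = 3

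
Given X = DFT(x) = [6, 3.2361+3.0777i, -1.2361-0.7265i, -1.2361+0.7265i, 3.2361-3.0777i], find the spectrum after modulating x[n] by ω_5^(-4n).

Modulation property: DFT(ω_5^(-4n)·x[n]) = X[(k-4) mod 5], so circularly shift X by 4 positions.

X[k-4] = [3.2361+3.0777i, -1.2361-0.7265i, -1.2361+0.7265i, 3.2361-3.0777i, 6]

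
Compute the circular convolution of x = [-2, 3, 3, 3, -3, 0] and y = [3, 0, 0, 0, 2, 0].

(x ⊛ y)[n] = Σ(m=0 to 5) x[m] · y[(n-m) mod 6]

Computing each output sample:
(x ⊛ y)[0] = 0
(x ⊛ y)[1] = 15
(x ⊛ y)[2] = 3
(x ⊛ y)[3] = 9
(x ⊛ y)[4] = -13
(x ⊛ y)[5] = 6

x ⊛ y = [0, 15, 3, 9, -13, 6]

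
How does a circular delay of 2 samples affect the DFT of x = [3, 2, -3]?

Time shift by 2: X_shifted[k] = ω_3^(2k) · X[k]
Shifted x = [2, -3, 3]

DFT(x[n-2]) = [2, 2.0000+5.1962i, 2.0000-5.1962i]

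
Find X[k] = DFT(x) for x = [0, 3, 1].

X[k] = Σ(n=0 to 2) x[n] · ω_3^(nk)
where ω_3 = e^(-2πi/3)

Computing each X[k]:
X[0] = 4
X[1] = -2.0000-1.7321i
X[2] = -2.0000+1.7321i

X = [4, -2.0000-1.7321i, -2.0000+1.7321i]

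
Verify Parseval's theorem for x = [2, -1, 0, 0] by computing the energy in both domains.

Time domain:
Σ|x[n]|² = |2|² + |-1|² + |0|² + |0|² = 5.0000

Frequency domain:
(1/4)Σ|X[k]|² = (1/4)(|1|² + |2+1i|² + |3|² + |2-1i|²) = (1/4)·20.0000 = 5.0000

Both sides agree, confirming Parseval's theorem.

Σ|x[n]|² = (1/N)Σ|X[k]|² = 5.0000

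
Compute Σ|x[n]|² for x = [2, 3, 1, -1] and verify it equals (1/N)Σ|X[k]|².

Time domain:
Σ|x[n]|² = |2|² + |3|² + |1|² + |-1|² = 15.0000

Frequency domain:
(1/4)Σ|X[k]|² = (1/4)(|5|² + |1-4i|² + |1|² + |1+4i|²) = (1/4)·60.0000 = 15.0000

Both sides agree, confirming Parseval's theorem.

Σ|x[n]|² = (1/N)Σ|X[k]|² = 15.0000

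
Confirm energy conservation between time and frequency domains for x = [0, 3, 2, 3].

Time domain:
Σ|x[n]|² = |0|² + |3|² + |2|² + |3|² = 22.0000

Frequency domain:
(1/4)Σ|X[k]|² = (1/4)(|8|² + |-2|² + |-4|² + |-2|²) = (1/4)·88.0000 = 22.0000

Both sides agree, confirming Parseval's theorem.

Σ|x[n]|² = (1/N)Σ|X[k]|² = 22.0000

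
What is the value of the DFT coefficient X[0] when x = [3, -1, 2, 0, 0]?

X[0] = Σ(n=0 to 4) x[n] · ω_5^0 = Σ x[n]
= (3) + (-1) + (2) + (0) + (0)

X[0] = 4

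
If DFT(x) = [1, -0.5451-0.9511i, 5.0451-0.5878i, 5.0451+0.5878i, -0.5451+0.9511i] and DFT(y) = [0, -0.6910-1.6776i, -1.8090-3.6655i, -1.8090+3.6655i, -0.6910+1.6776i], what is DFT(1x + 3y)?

By linearity: DFT(1x + 3y) = 1·DFT(x) + 3·DFT(y)
= 1·[1, -0.5451-0.9511i, 5.0451-0.5878i, 5.0451+0.5878i, -0.5451+0.9511i] + 3·[0, -0.6910-1.6776i, -1.8090-3.6655i, -1.8090+3.6655i, -0.6910+1.6776i]

Computing element-wise:
Z[0] = 1·(1) + 3·(0) = 1
Z[1] = 1·(-0.5451-0.9511i) + 3·(-0.6910-1.6776i) = -2.6181-5.9839i
Z[2] = 1·(5.0451-0.5878i) + 3·(-1.8090-3.6655i) = -0.3819-11.5843i
Z[3] = 1·(5.0451+0.5878i) + 3·(-1.8090+3.6655i) = -0.3819+11.5843i
Z[4] = 1·(-0.5451+0.9511i) + 3·(-0.6910+1.6776i) = -2.6181+5.9839i

DFT(1x + 3y) = 1·X + 3·Y = [1, -2.6181-5.9839i, -0.3819-11.5843i, -0.3819+11.5843i, -2.6181+5.9839i]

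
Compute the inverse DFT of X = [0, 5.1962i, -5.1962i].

x[n] = (1/3) Σ(k=0 to 2) X[k] · e^(2πikn/3)

Computing each x[n]:
x[0] = 0
x[1] = -3
x[2] = 3

x = [0, -3, 3]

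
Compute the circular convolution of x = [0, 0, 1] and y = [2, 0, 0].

(x ⊛ y)[n] = Σ(m=0 to 2) x[m] · y[(n-m) mod 3]

Computing each output sample:
(x ⊛ y)[0] = 0
(x ⊛ y)[1] = 0
(x ⊛ y)[2] = 2

x ⊛ y = [0, 0, 2]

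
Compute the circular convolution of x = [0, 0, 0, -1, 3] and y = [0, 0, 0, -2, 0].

(x ⊛ y)[n] = Σ(m=0 to 4) x[m] · y[(n-m) mod 5]

Computing each output sample:
(x ⊛ y)[0] = 0
(x ⊛ y)[1] = 2
(x ⊛ y)[2] = -6
(x ⊛ y)[3] = 0
(x ⊛ y)[4] = 0

x ⊛ y = [0, 2, -6, 0, 0]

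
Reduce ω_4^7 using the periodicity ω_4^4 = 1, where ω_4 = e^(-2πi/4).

Since ω_4^4 = 1, powers reduce modulo 4.
7 mod 4 = 3
So ω_4^7 = ω_4^3 = e^(-2πi·3/4)

ω_4^7 = ω_4^3 = 1i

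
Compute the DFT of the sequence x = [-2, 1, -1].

X[k] = Σ(n=0 to 2) x[n] · ω_3^(nk)
where ω_3 = e^(-2πi/3)

Computing each X[k]:
X[0] = -2
X[1] = -2.0000-1.7321i
X[2] = -2.0000+1.7321i

X = [-2, -2.0000-1.7321i, -2.0000+1.7321i]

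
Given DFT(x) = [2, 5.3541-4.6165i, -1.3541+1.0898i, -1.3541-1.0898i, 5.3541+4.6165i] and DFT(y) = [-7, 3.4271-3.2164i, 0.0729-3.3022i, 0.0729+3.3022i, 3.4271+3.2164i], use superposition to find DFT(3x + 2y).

By linearity: DFT(3x + 2y) = 3·DFT(x) + 2·DFT(y)
= 3·[2, 5.3541-4.6165i, -1.3541+1.0898i, -1.3541-1.0898i, 5.3541+4.6165i] + 2·[-7, 3.4271-3.2164i, 0.0729-3.3022i, 0.0729+3.3022i, 3.4271+3.2164i]

Computing element-wise:
Z[0] = 3·(2) + 2·(-7) = -8
Z[1] = 3·(5.3541-4.6165i) + 2·(3.4271-3.2164i) = 22.9165-20.2823i
Z[2] = 3·(-1.3541+1.0898i) + 2·(0.0729-3.3022i) = -3.9165-3.3350i
Z[3] = 3·(-1.3541-1.0898i) + 2·(0.0729+3.3022i) = -3.9165+3.3350i
Z[4] = 3·(5.3541+4.6165i) + 2·(3.4271+3.2164i) = 22.9165+20.2823i

DFT(3x + 2y) = 3·X + 2·Y = [-8, 22.9165-20.2823i, -3.9165-3.3350i, -3.9165+3.3350i, 22.9165+20.2823i]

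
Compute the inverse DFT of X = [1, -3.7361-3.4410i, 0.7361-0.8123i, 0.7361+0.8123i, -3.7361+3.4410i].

x[n] = (1/5) Σ(k=0 to 4) X[k] · e^(2πikn/5)

Computing each x[n]:
x[0] = -1
x[1] = 1
x[2] = 2
x[3] = 1
x[4] = -2

x = [-1, 1, 2, 1, -2]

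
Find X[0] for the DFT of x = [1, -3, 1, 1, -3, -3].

X[0] = Σ(n=0 to 5) x[n] · ω_6^0 = Σ x[n]
= (1) + (-3) + (1) + (1) + (-3) + (-3)

X[0] = -6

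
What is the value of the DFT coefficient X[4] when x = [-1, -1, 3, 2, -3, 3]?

X[4] = Σ(n=0 to 5) x[n] · ω_6^(4n) where ω_6 = e^(-2πi/6)
= (-1)·ω_6^0 + (-1)·ω_6^4 + (3)·ω_6^8 + (2)·ω_6^12 + (-3)·ω_6^16 + (3)·ω_6^20

X[4] = -8.6603i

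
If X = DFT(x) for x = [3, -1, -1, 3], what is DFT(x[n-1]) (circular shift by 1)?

Time shift by 1: X_shifted[k] = ω_4^(1k) · X[k]
Shifted x = [3, 3, -1, -1]

DFT(x[n-1]) = [4, 4-4i, 0, 4+4i]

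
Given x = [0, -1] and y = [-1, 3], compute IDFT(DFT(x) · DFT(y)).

(x ⊛ y)[n] = Σ(m=0 to 1) x[m] · y[(n-m) mod 2]

Computing each output sample:
(x ⊛ y)[0] = -3
(x ⊛ y)[1] = 1

x ⊛ y = [-3, 1]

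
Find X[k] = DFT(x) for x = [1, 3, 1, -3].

X[k] = Σ(n=0 to 3) x[n] · ω_4^(nk)
where ω_4 = e^(-2πi/4)

Computing each X[k]:
X[0] = 2
X[1] = -6i
X[2] = 2
X[3] = 6i

X = [2, -6i, 2, 6i]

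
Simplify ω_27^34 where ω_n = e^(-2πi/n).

Since ω_27^27 = 1, powers reduce modulo 27.
34 mod 27 = 7
So ω_27^34 = ω_27^7 = e^(-2πi·7/27)

ω_27^34 = ω_27^7 = -0.0581-0.9983i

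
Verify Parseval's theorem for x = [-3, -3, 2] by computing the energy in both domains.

Time domain:
Σ|x[n]|² = |-3|² + |-3|² + |2|² = 22.0000

Frequency domain:
(1/3)Σ|X[k]|² = (1/3)(|-4|² + |-2.5000+4.3301i|² + |-2.5000-4.3301i|²) = (1/3)·66.0000 = 22.0000

Both sides agree, confirming Parseval's theorem.

Σ|x[n]|² = (1/N)Σ|X[k]|² = 22.0000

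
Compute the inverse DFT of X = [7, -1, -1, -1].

x[n] = (1/4) Σ(k=0 to 3) X[k] · e^(2πikn/4)

Computing each x[n]:
x[0] = 1
x[1] = 2
x[2] = 2
x[3] = 2

x = [1, 2, 2, 2]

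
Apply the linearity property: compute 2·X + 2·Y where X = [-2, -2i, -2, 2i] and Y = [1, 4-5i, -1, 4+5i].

By linearity: DFT(2x + 2y) = 2·DFT(x) + 2·DFT(y)
= 2·[-2, -2i, -2, 2i] + 2·[1, 4-5i, -1, 4+5i]

Computing element-wise:
Z[0] = 2·(-2) + 2·(1) = -2
Z[1] = 2·(-2i) + 2·(4-5i) = 8-14i
Z[2] = 2·(-2) + 2·(-1) = -6
Z[3] = 2·(2i) + 2·(4+5i) = 8+14i

DFT(2x + 2y) = 2·X + 2·Y = [-2, 8-14i, -6, 8+14i]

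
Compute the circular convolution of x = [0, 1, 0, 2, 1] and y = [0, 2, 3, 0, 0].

(x ⊛ y)[n] = Σ(m=0 to 4) x[m] · y[(n-m) mod 5]

Computing each output sample:
(x ⊛ y)[0] = 8
(x ⊛ y)[1] = 3
(x ⊛ y)[2] = 2
(x ⊛ y)[3] = 3
(x ⊛ y)[4] = 4

x ⊛ y = [8, 3, 2, 3, 4]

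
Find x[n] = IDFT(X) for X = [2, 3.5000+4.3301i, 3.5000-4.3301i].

x[n] = (1/3) Σ(k=0 to 2) X[k] · e^(2πikn/3)

Computing each x[n]:
x[0] = 3
x[1] = -3
x[2] = 2

x = [3, -3, 2]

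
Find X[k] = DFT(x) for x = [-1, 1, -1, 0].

X[k] = Σ(n=0 to 3) x[n] · ω_4^(nk)
where ω_4 = e^(-2πi/4)

Computing each X[k]:
X[0] = -1
X[1] = -1i
X[2] = -3
X[3] = 1i

X = [-1, -1i, -3, 1i]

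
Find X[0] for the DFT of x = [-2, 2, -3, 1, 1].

X[0] = Σ(n=0 to 4) x[n] · ω_5^0 = Σ x[n]
= (-2) + (2) + (-3) + (1) + (1)

X[0] = -1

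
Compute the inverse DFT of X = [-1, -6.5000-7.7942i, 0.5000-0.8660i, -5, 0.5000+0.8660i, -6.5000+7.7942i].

x[n] = (1/6) Σ(k=0 to 5) X[k] · e^(2πikn/6)

Computing each x[n]:
x[0] = -3
x[1] = 2
x[2] = 2
x[3] = 3
x[4] = -2
x[5] = -3

x = [-3, 2, 2, 3, -2, -3]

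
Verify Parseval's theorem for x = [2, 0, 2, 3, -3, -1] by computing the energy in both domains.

Time domain:
Σ|x[n]|² = |2|² + |0|² + |2|² + |3|² + |-3|² + |-1|² = 27.0000

Frequency domain:
(1/6)Σ|X[k]|² = (1/6)(|3|² + |-1.0000-5.1962i|² + |6.0000+3.4641i|² + |-1|² + |6.0000-3.4641i|² + |-1.0000+5.1962i|²) = (1/6)·162.0000 = 27.0000

Both sides agree, confirming Parseval's theorem.

Σ|x[n]|² = (1/N)Σ|X[k]|² = 27.0000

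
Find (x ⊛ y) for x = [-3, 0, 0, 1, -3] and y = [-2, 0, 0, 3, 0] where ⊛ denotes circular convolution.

(x ⊛ y)[n] = Σ(m=0 to 4) x[m] · y[(n-m) mod 5]

Computing each output sample:
(x ⊛ y)[0] = 6
(x ⊛ y)[1] = 3
(x ⊛ y)[2] = -9
(x ⊛ y)[3] = -11
(x ⊛ y)[4] = 6

x ⊛ y = [6, 3, -9, -11, 6]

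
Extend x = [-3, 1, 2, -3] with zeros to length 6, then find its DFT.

Original 4-point DFT: [-3, -5-4i, 1, -5+4i]
Zero-padded 6-point DFT provides frequency interpolation.

DFT_6([x, 0, ...]) = [-3, -0.5000-2.5981i, -7.5000+0.8660i, 1, -7.5000-0.8660i, -0.5000+2.5981i]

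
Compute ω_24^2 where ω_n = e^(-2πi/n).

ω_24^2 = e^(-2πi·2/24)
= cos(-2π·2/24) + i·sin(-2π·2/24)
= cos(-4π/24) + i·sin(-4π/24)

ω_24^2 = cos(-4π/24) + i·sin(-4π/24) = 0.8660-0.5000i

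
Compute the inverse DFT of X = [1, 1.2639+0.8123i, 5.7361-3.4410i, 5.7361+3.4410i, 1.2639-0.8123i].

x[n] = (1/5) Σ(k=0 to 4) X[k] · e^(2πikn/5)

Computing each x[n]:
x[0] = 3
x[1] = -1
x[2] = -1
x[3] = 2
x[4] = -2

x = [3, -1, -1, 2, -2]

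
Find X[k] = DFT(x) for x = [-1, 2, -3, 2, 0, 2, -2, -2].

X[k] = Σ(n=0 to 7) x[n] · ω_8^(nk)
where ω_8 = e^(-2πi/8)

Computing each X[k]:
X[0] = -2
X[1] = -3.8284-1.8284i
X[2] = 4-4i
X[3] = 1.8284-3.8284i
X[4] = -10
X[5] = 1.8284+3.8284i
X[6] = 4+4i
X[7] = -3.8284+1.8284i

X = [-2, -3.8284-1.8284i, 4-4i, 1.8284-3.8284i, -10, 1.8284+3.8284i, 4+4i, -3.8284+1.8284i]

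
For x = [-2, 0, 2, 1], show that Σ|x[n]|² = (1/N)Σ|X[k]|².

Time domain:
Σ|x[n]|² = |-2|² + |0|² + |2|² + |1|² = 9.0000

Frequency domain:
(1/4)Σ|X[k]|² = (1/4)(|1|² + |-4+1i|² + |-1|² + |-4-1i|²) = (1/4)·36.0000 = 9.0000

Both sides agree, confirming Parseval's theorem.

Σ|x[n]|² = (1/N)Σ|X[k]|² = 9.0000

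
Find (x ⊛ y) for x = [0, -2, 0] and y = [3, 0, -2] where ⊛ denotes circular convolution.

(x ⊛ y)[n] = Σ(m=0 to 2) x[m] · y[(n-m) mod 3]

Computing each output sample:
(x ⊛ y)[0] = 4
(x ⊛ y)[1] = -6
(x ⊛ y)[2] = 0

x ⊛ y = [4, -6, 0]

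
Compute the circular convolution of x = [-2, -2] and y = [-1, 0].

(x ⊛ y)[n] = Σ(m=0 to 1) x[m] · y[(n-m) mod 2]

Computing each output sample:
(x ⊛ y)[0] = 2
(x ⊛ y)[1] = 2

x ⊛ y = [2, 2]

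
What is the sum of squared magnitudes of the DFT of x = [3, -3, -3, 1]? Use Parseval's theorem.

Parseval: Σ|x[n]|² = (1/N)Σ|X[k]|², so Σ|X[k]|² = N·Σ|x[n]|² = 4·28.0000

Σ|X[k]|² = N·Σ|x[n]|² = 4·28.0000 = 112.0000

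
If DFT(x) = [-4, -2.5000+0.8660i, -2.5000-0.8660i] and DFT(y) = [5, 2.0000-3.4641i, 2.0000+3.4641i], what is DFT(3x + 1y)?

By linearity: DFT(3x + 1y) = 3·DFT(x) + 1·DFT(y)
= 3·[-4, -2.5000+0.8660i, -2.5000-0.8660i] + 1·[5, 2.0000-3.4641i, 2.0000+3.4641i]

Computing element-wise:
Z[0] = 3·(-4) + 1·(5) = -7
Z[1] = 3·(-2.5000+0.8660i) + 1·(2.0000-3.4641i) = -5.5000-0.8661i
Z[2] = 3·(-2.5000-0.8660i) + 1·(2.0000+3.4641i) = -5.5000+0.8661i

DFT(3x + 1y) = 3·X + 1·Y = [-7, -5.5000-0.8661i, -5.5000+0.8661i]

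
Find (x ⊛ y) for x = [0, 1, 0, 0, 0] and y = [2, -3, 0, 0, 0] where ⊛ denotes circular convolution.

(x ⊛ y)[n] = Σ(m=0 to 4) x[m] · y[(n-m) mod 5]

Computing each output sample:
(x ⊛ y)[0] = 0
(x ⊛ y)[1] = 2
(x ⊛ y)[2] = -3
(x ⊛ y)[3] = 0
(x ⊛ y)[4] = 0

x ⊛ y = [0, 2, -3, 0, 0]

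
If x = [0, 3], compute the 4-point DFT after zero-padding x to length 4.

Original 2-point DFT: [3, -3]
Zero-padded 4-point DFT provides frequency interpolation.

DFT_4([x, 0, ...]) = [3, -3i, -3, 3i]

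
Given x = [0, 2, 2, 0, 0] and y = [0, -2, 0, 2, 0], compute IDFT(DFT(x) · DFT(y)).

(x ⊛ y)[n] = Σ(m=0 to 4) x[m] · y[(n-m) mod 5]

Computing each output sample:
(x ⊛ y)[0] = 4
(x ⊛ y)[1] = 0
(x ⊛ y)[2] = -4
(x ⊛ y)[3] = -4
(x ⊛ y)[4] = 4

x ⊛ y = [4, 0, -4, -4, 4]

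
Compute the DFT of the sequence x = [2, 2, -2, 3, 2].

X[k] = Σ(n=0 to 4) x[n] · ω_5^(nk)
where ω_5 = e^(-2πi/5)

Computing each X[k]:
X[0] = 7
X[1] = 2.4271+2.9389i
X[2] = -0.9271-4.7553i
X[3] = -0.9271+4.7553i
X[4] = 2.4271-2.9389i

X = [7, 2.4271+2.9389i, -0.9271-4.7553i, -0.9271+4.7553i, 2.4271-2.9389i]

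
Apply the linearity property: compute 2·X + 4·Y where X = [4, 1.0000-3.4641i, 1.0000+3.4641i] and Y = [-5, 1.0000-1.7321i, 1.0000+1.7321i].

By linearity: DFT(2x + 4y) = 2·DFT(x) + 4·DFT(y)
= 2·[4, 1.0000-3.4641i, 1.0000+3.4641i] + 4·[-5, 1.0000-1.7321i, 1.0000+1.7321i]

Computing element-wise:
Z[0] = 2·(4) + 4·(-5) = -12
Z[1] = 2·(1.0000-3.4641i) + 4·(1.0000-1.7321i) = 6.0000-13.8566i
Z[2] = 2·(1.0000+3.4641i) + 4·(1.0000+1.7321i) = 6.0000+13.8566i

DFT(2x + 4y) = 2·X + 4·Y = [-12, 6.0000-13.8566i, 6.0000+13.8566i]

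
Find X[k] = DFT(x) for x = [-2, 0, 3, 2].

X[k] = Σ(n=0 to 3) x[n] · ω_4^(nk)
where ω_4 = e^(-2πi/4)

Computing each X[k]:
X[0] = 3
X[1] = -5+2i
X[2] = -1
X[3] = -5-2i

X = [3, -5+2i, -1, -5-2i]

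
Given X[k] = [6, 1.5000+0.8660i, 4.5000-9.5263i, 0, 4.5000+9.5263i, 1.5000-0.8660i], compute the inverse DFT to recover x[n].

x[n] = (1/6) Σ(k=0 to 5) X[k] · e^(2πikn/6)

Computing each x[n]:
x[0] = 3
x[1] = 3
x[2] = -3
x[3] = 2
x[4] = 3
x[5] = -2

x = [3, 3, -3, 2, 3, -2]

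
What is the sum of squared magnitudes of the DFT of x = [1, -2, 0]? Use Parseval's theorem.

Parseval: Σ|x[n]|² = (1/N)Σ|X[k]|², so Σ|X[k]|² = N·Σ|x[n]|² = 3·5.0000

Σ|X[k]|² = N·Σ|x[n]|² = 3·5.0000 = 15.0000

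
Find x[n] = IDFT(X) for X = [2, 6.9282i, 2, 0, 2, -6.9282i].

x[n] = (1/6) Σ(k=0 to 5) X[k] · e^(2πikn/6)

Computing each x[n]:
x[0] = 1
x[1] = -2
x[2] = -2
x[3] = 1
x[4] = 2
x[5] = 2

x = [1, -2, -2, 1, 2, 2]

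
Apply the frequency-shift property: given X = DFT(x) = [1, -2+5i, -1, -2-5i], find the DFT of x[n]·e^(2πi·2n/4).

Modulation property: DFT(ω_4^(-2n)·x[n]) = X[(k-2) mod 4], so circularly shift X by 2 positions.

X[k-2] = [-1, -2-5i, 1, -2+5i]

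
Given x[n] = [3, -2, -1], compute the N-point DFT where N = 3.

X[k] = Σ(n=0 to 2) x[n] · ω_3^(nk)
where ω_3 = e^(-2πi/3)

Computing each X[k]:
X[0] = 0
X[1] = 4.5000+0.8660i
X[2] = 4.5000-0.8660i

X = [0, 4.5000+0.8660i, 4.5000-0.8660i]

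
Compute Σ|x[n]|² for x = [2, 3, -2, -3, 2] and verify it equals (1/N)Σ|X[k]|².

Time domain:
Σ|x[n]|² = |2|² + |3|² + |-2|² + |-3|² + |2|² = 30.0000

Frequency domain:
(1/5)Σ|X[k]|² = (1/5)(|2|² + |7.5902-1.5388i|² + |-3.5902+0.3633i|² + |-3.5902-0.3633i|² + |7.5902+1.5388i|²) = (1/5)·150.0000 = 30.0000

Both sides agree, confirming Parseval's theorem.

Σ|x[n]|² = (1/N)Σ|X[k]|² = 30.0000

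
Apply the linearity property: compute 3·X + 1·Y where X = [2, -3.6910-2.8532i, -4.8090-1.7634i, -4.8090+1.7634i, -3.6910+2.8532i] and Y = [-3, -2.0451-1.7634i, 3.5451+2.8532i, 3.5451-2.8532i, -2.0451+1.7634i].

By linearity: DFT(3x + 1y) = 3·DFT(x) + 1·DFT(y)
= 3·[2, -3.6910-2.8532i, -4.8090-1.7634i, -4.8090+1.7634i, -3.6910+2.8532i] + 1·[-3, -2.0451-1.7634i, 3.5451+2.8532i, 3.5451-2.8532i, -2.0451+1.7634i]

Computing element-wise:
Z[0] = 3·(2) + 1·(-3) = 3
Z[1] = 3·(-3.6910-2.8532i) + 1·(-2.0451-1.7634i) = -13.1181-10.3230i
Z[2] = 3·(-4.8090-1.7634i) + 1·(3.5451+2.8532i) = -10.8819-2.4370i
Z[3] = 3·(-4.8090+1.7634i) + 1·(3.5451-2.8532i) = -10.8819+2.4370i
Z[4] = 3·(-3.6910+2.8532i) + 1·(-2.0451+1.7634i) = -13.1181+10.3230i

DFT(3x + 1y) = 3·X + 1·Y = [3, -13.1181-10.3230i, -10.8819-2.4370i, -10.8819+2.4370i, -13.1181+10.3230i]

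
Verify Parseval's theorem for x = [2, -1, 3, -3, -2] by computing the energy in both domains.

Time domain:
Σ|x[n]|² = |2|² + |-1|² + |3|² + |-3|² + |-2|² = 27.0000

Frequency domain:
(1/5)Σ|X[k]|² = (1/5)(|-1|² + |1.0729-4.4778i|² + |4.4271+5.1186i|² + |4.4271-5.1186i|² + |1.0729+4.4778i|²) = (1/5)·135.0000 = 27.0000

Both sides agree, confirming Parseval's theorem.

Σ|x[n]|² = (1/N)Σ|X[k]|² = 27.0000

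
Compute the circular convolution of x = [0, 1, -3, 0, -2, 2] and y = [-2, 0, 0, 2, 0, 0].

(x ⊛ y)[n] = Σ(m=0 to 5) x[m] · y[(n-m) mod 6]

Computing each output sample:
(x ⊛ y)[0] = 0
(x ⊛ y)[1] = -6
(x ⊛ y)[2] = 10
(x ⊛ y)[3] = 0
(x ⊛ y)[4] = 6
(x ⊛ y)[5] = -10

x ⊛ y = [0, -6, 10, 0, 6, -10]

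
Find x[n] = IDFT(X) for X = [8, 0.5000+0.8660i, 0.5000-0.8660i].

x[n] = (1/3) Σ(k=0 to 2) X[k] · e^(2πikn/3)

Computing each x[n]:
x[0] = 3
x[1] = 2
x[2] = 3

x = [3, 2, 3]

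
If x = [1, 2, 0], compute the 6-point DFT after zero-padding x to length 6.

Original 3-point DFT: [3, -1.7321i, 1.7321i]
Zero-padded 6-point DFT provides frequency interpolation.

DFT_6([x, 0, ...]) = [3, 2.0000-1.7321i, -1.7321i, -1, 1.7321i, 2.0000+1.7321i]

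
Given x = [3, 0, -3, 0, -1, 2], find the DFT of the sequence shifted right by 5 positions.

Time shift by 5: X_shifted[k] = ω_6^(5k) · X[k]
Shifted x = [0, -3, 0, -1, 2, 3]

DFT(x[n-5]) = [1, 6.9282i, -2.0000+3.4641i, 3, -2.0000-3.4641i, -6.9282i]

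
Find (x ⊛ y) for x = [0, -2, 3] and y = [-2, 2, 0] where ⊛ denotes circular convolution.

(x ⊛ y)[n] = Σ(m=0 to 2) x[m] · y[(n-m) mod 3]

Computing each output sample:
(x ⊛ y)[0] = 6
(x ⊛ y)[1] = 4
(x ⊛ y)[2] = -10

x ⊛ y = [6, 4, -10]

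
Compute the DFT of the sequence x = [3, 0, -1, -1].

X[k] = Σ(n=0 to 3) x[n] · ω_4^(nk)
where ω_4 = e^(-2πi/4)

Computing each X[k]:
X[0] = 1
X[1] = 4-1i
X[2] = 3
X[3] = 4+1i

X = [1, 4-1i, 3, 4+1i]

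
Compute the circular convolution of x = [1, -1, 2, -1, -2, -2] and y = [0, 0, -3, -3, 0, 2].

(x ⊛ y)[n] = Σ(m=0 to 5) x[m] · y[(n-m) mod 6]

Computing each output sample:
(x ⊛ y)[0] = 7
(x ⊛ y)[1] = 16
(x ⊛ y)[2] = 1
(x ⊛ y)[3] = -4
(x ⊛ y)[4] = -7
(x ⊛ y)[5] = -1

x ⊛ y = [7, 16, 1, -4, -7, -1]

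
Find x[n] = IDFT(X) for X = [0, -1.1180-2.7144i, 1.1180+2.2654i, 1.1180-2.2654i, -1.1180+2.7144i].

x[n] = (1/5) Σ(k=0 to 4) X[k] · e^(2πikn/5)

Computing each x[n]:
x[0] = 0
x[1] = 0
x[2] = 2
x[3] = -1
x[4] = -1

x = [0, 0, 2, -1, -1]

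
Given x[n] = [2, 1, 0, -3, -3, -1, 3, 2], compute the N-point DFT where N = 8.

X[k] = Σ(n=0 to 7) x[n] · ω_8^(nk)
where ω_8 = e^(-2πi/8)

Computing each X[k]:
X[0] = 1
X[1] = 9.9497+5.1213i
X[2] = -4-1i
X[3] = 0.0503-0.8787i
X[4] = 3
X[5] = 0.0503+0.8787i
X[6] = -4+1i
X[7] = 9.9497-5.1213i

X = [1, 9.9497+5.1213i, -4-1i, 0.0503-0.8787i, 3, 0.0503+0.8787i, -4+1i, 9.9497-5.1213i]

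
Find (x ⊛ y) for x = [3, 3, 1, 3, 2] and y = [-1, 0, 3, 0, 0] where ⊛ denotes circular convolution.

(x ⊛ y)[n] = Σ(m=0 to 4) x[m] · y[(n-m) mod 5]

Computing each output sample:
(x ⊛ y)[0] = 6
(x ⊛ y)[1] = 3
(x ⊛ y)[2] = 8
(x ⊛ y)[3] = 6
(x ⊛ y)[4] = 1

x ⊛ y = [6, 3, 8, 6, 1]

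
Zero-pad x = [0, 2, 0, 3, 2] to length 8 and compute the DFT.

Original 5-point DFT: [7, -1.1910+1.7634i, -2.3090-2.8532i, -2.3090+2.8532i, -1.1910-1.7634i]
Zero-padded 8-point DFT provides frequency interpolation.

DFT_8([x, 0, ...]) = [7, -2.7071-3.5355i, 2+1i, -1.2929-3.5355i, -3, -1.2929+3.5355i, 2-1i, -2.7071+3.5355i]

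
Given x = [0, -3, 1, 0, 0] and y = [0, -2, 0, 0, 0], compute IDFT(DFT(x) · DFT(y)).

(x ⊛ y)[n] = Σ(m=0 to 4) x[m] · y[(n-m) mod 5]

Computing each output sample:
(x ⊛ y)[0] = 0
(x ⊛ y)[1] = 0
(x ⊛ y)[2] = 6
(x ⊛ y)[3] = -2
(x ⊛ y)[4] = 0

x ⊛ y = [0, 0, 6, -2, 0]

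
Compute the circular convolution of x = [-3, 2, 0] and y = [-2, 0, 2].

(x ⊛ y)[n] = Σ(m=0 to 2) x[m] · y[(n-m) mod 3]

Computing each output sample:
(x ⊛ y)[0] = 10
(x ⊛ y)[1] = -4
(x ⊛ y)[2] = -6

x ⊛ y = [10, -4, -6]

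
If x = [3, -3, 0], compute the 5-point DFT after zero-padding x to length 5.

Original 3-point DFT: [0, 4.5000+2.5981i, 4.5000-2.5981i]
Zero-padded 5-point DFT provides frequency interpolation.

DFT_5([x, 0, ...]) = [0, 2.0729+2.8532i, 5.4271+1.7634i, 5.4271-1.7634i, 2.0729-2.8532i]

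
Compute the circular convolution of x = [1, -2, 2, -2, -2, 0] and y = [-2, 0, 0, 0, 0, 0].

(x ⊛ y)[n] = Σ(m=0 to 5) x[m] · y[(n-m) mod 6]

Computing each output sample:
(x ⊛ y)[0] = -2
(x ⊛ y)[1] = 4
(x ⊛ y)[2] = -4
(x ⊛ y)[3] = 4
(x ⊛ y)[4] = 4
(x ⊛ y)[5] = 0

x ⊛ y = [-2, 4, -4, 4, 4, 0]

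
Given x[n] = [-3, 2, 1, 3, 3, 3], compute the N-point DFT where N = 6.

X[k] = Σ(n=0 to 5) x[n] · ω_6^(nk)
where ω_6 = e^(-2πi/6)

Computing each X[k]:
X[0] = 9
X[1] = -5.5000+2.5981i
X[2] = -4.5000-0.8660i
X[3] = -7
X[4] = -4.5000+0.8660i
X[5] = -5.5000-2.5981i

X = [9, -5.5000+2.5981i, -4.5000-0.8660i, -7, -4.5000+0.8660i, -5.5000-2.5981i]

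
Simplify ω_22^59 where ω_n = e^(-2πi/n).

Since ω_22^22 = 1, powers reduce modulo 22.
59 mod 22 = 15
So ω_22^59 = ω_22^15 = e^(-2πi·15/22)

ω_22^59 = ω_22^15 = -0.4154+0.9096i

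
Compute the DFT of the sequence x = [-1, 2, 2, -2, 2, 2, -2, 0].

X[k] = Σ(n=0 to 7) x[n] · ω_8^(nk)
where ω_8 = e^(-2πi/8)

Computing each X[k]:
X[0] = 3
X[1] = -1.5858-2.5858i
X[2] = 1-6i
X[3] = -4.4142+5.4142i
X[4] = -1
X[5] = -4.4142-5.4142i
X[6] = 1+6i
X[7] = -1.5858+2.5858i

X = [3, -1.5858-2.5858i, 1-6i, -4.4142+5.4142i, -1, -4.4142-5.4142i, 1+6i, -1.5858+2.5858i]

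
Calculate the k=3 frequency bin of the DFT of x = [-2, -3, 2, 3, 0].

X[3] = Σ(n=0 to 4) x[n] · ω_5^(3n) where ω_5 = e^(-2πi/5)
= (-2)·ω_5^0 + (-3)·ω_5^3 + (2)·ω_5^6 + (3)·ω_5^9 + (0)·ω_5^12

X[3] = 1.9721-0.8123i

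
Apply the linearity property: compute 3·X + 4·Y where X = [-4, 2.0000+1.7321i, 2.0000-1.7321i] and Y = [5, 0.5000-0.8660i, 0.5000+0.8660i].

By linearity: DFT(3x + 4y) = 3·DFT(x) + 4·DFT(y)
= 3·[-4, 2.0000+1.7321i, 2.0000-1.7321i] + 4·[5, 0.5000-0.8660i, 0.5000+0.8660i]

Computing element-wise:
Z[0] = 3·(-4) + 4·(5) = 8
Z[1] = 3·(2.0000+1.7321i) + 4·(0.5000-0.8660i) = 8.0000+1.7323i
Z[2] = 3·(2.0000-1.7321i) + 4·(0.5000+0.8660i) = 8.0000-1.7323i

DFT(3x + 4y) = 3·X + 4·Y = [8, 8.0000+1.7323i, 8.0000-1.7323i]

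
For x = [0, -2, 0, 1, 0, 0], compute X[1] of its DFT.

X[1] = Σ(n=0 to 5) x[n] · ω_6^(1n) where ω_6 = e^(-2πi/6)
= (0)·ω_6^0 + (-2)·ω_6^1 + (0)·ω_6^2 + (1)·ω_6^3 + (0)·ω_6^4 + (0)·ω_6^5

X[1] = -2.0000+1.7321i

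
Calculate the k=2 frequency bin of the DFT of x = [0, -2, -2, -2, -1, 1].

X[2] = Σ(n=0 to 5) x[n] · ω_6^(2n) where ω_6 = e^(-2πi/6)
= (0)·ω_6^0 + (-2)·ω_6^2 + (-2)·ω_6^4 + (-2)·ω_6^6 + (-1)·ω_6^8 + (1)·ω_6^10

X[2] = 1.7321i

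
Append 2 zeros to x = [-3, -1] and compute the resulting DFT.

Original 2-point DFT: [-4, -2]
Zero-padded 4-point DFT provides frequency interpolation.

DFT_4([x, 0, ...]) = [-4, -3+1i, -2, -3-1i]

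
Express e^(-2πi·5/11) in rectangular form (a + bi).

ω_11^5 = e^(-2πi·5/11)
= cos(-2π·5/11) + i·sin(-2π·5/11)
= cos(-10π/11) + i·sin(-10π/11)

ω_11^5 = cos(-10π/11) + i·sin(-10π/11) = -0.9595-0.2817i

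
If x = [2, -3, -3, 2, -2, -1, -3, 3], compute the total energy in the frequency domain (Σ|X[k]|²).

Parseval: Σ|x[n]|² = (1/N)Σ|X[k]|², so Σ|X[k]|² = N·Σ|x[n]|² = 8·49.0000

Σ|X[k]|² = N·Σ|x[n]|² = 8·49.0000 = 392.0000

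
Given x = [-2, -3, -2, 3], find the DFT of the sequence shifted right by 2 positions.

Time shift by 2: X_shifted[k] = ω_4^(2k) · X[k]
Shifted x = [-2, 3, -2, -3]

DFT(x[n-2]) = [-4, -6i, -4, 6i]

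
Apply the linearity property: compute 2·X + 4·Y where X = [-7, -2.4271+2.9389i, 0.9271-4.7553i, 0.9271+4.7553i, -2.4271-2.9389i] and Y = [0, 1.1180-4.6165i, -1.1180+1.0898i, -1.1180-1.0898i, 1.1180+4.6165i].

By linearity: DFT(2x + 4y) = 2·DFT(x) + 4·DFT(y)
= 2·[-7, -2.4271+2.9389i, 0.9271-4.7553i, 0.9271+4.7553i, -2.4271-2.9389i] + 4·[0, 1.1180-4.6165i, -1.1180+1.0898i, -1.1180-1.0898i, 1.1180+4.6165i]

Computing element-wise:
Z[0] = 2·(-7) + 4·(0) = -14
Z[1] = 2·(-2.4271+2.9389i) + 4·(1.1180-4.6165i) = -0.3822-12.5882i
Z[2] = 2·(0.9271-4.7553i) + 4·(-1.1180+1.0898i) = -2.6178-5.1514i
Z[3] = 2·(0.9271+4.7553i) + 4·(-1.1180-1.0898i) = -2.6178+5.1514i
Z[4] = 2·(-2.4271-2.9389i) + 4·(1.1180+4.6165i) = -0.3822+12.5882i

DFT(2x + 4y) = 2·X + 4·Y = [-14, -0.3822-12.5882i, -2.6178-5.1514i, -2.6178+5.1514i, -0.3822+12.5882i]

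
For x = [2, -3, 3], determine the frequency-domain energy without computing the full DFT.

Parseval: Σ|x[n]|² = (1/N)Σ|X[k]|², so Σ|X[k]|² = N·Σ|x[n]|² = 3·22.0000

Σ|X[k]|² = N·Σ|x[n]|² = 3·22.0000 = 66.0000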